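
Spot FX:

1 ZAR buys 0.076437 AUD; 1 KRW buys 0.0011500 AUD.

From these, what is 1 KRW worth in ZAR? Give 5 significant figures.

1 KRW × 0.0011500 = 0.00115 AUD
0.00115 AUD ÷ 0.076437 = 0.0150451 ZAR

KRW/ZAR = 0.015045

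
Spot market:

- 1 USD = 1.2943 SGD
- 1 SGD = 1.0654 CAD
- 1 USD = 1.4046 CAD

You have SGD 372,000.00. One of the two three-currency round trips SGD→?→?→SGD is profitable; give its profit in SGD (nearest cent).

Profit: SGD 6,920.38

Profitable loop is SGD → USD → CAD → SGD:
SGD 372,000.00 ÷ 1.2943 = USD 287,414.05
USD 287,414.05 × 1.4046 = CAD 403,701.77
CAD 403,701.77 ÷ 1.0654 = SGD 378,920.38
Profit = SGD 378,920.38 − SGD 372,000.00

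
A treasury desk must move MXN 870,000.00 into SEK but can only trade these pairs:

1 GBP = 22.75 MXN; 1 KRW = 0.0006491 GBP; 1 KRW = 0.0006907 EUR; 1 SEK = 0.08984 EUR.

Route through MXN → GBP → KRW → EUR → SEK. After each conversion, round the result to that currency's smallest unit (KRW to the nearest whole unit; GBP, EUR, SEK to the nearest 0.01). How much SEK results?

SEK 452,945.57

MXN 870,000.00 ÷ 22.75 = GBP 38,241.76
GBP 38,241.76 ÷ 0.0006491 = KRW 58,915,052
KRW 58,915,052 × 0.0006907 = EUR 40,692.63
EUR 40,692.63 ÷ 0.08984 = SEK 452,945.57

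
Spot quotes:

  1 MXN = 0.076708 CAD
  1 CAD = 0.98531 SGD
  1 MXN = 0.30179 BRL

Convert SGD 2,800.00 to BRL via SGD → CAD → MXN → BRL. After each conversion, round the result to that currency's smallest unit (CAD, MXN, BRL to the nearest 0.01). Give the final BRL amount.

SGD 2,800.00 ÷ 0.98531 = CAD 2,841.75
CAD 2,841.75 ÷ 0.076708 = MXN 37,046.33
MXN 37,046.33 × 0.30179 = BRL 11,180.21

BRL 11,180.21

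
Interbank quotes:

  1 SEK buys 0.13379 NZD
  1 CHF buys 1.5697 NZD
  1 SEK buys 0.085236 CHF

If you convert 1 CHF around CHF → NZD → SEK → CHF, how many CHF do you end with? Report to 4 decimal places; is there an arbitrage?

Around CHF → NZD → SEK → CHF: 1 × 1.5697 ÷ 0.13379 × 0.085236 = 1.000037
Product ≈ 1 (deviation 0.004%, within rounding noise).

1.0000 (no arbitrage)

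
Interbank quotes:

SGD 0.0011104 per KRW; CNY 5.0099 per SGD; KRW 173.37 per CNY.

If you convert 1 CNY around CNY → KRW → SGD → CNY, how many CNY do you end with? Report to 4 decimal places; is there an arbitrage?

Around CNY → KRW → SGD → CNY: 1 × 173.37 × 0.0011104 × 5.0099 = 0.964456
Product < 1; profitable direction is CNY → SGD → KRW → CNY.

0.9645 (arbitrage exists)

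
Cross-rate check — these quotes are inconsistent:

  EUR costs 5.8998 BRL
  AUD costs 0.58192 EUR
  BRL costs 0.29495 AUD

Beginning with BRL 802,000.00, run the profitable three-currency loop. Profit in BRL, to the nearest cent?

Profit: BRL 10,125.86

Profitable loop is BRL → AUD → EUR → BRL:
BRL 802,000.00 × 0.29495 = AUD 236,549.90
AUD 236,549.90 × 0.58192 = EUR 137,653.12
EUR 137,653.12 × 5.8998 = BRL 812,125.86
Profit = BRL 812,125.86 − BRL 802,000.00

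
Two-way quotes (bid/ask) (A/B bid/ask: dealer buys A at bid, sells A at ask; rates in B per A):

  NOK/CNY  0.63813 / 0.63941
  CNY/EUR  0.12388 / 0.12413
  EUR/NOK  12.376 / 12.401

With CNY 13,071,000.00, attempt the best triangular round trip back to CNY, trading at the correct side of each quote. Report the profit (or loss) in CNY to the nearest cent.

Best loop CNY → NOK → EUR → CNY:
CNY 13,071,000.00 ÷ 0.63941 (buy NOK at ask) = NOK 20,442,282.73
NOK 20,442,282.73 ÷ 12.401 (buy EUR at ask) = EUR 1,648,438.25
EUR 1,648,438.25 ÷ 0.12413 (buy CNY at ask) = CNY 13,279,934.34

Net profit: CNY 208,934.34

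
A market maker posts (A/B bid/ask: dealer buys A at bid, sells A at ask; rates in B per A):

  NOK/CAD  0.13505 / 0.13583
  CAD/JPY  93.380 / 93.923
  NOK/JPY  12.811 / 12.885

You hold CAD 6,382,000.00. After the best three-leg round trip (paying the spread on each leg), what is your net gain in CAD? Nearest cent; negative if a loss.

Net profit: CAD 26,732.94

Best loop CAD → NOK → JPY → CAD:
CAD 6,382,000.00 ÷ 0.13583 (buy NOK at ask) = NOK 46,985,202.09
NOK 46,985,202.09 × 12.811 (sell NOK at bid) = JPY 601,927,424
JPY 601,927,424 ÷ 93.923 (buy CAD at ask) = CAD 6,408,732.94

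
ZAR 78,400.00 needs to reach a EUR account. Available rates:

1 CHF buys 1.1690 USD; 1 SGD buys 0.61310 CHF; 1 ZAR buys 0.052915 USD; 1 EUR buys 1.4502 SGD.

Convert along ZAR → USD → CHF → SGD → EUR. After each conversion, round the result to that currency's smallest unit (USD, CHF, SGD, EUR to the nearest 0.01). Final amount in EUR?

ZAR 78,400.00 × 0.052915 = USD 4,148.54
USD 4,148.54 ÷ 1.1690 = CHF 3,548.79
CHF 3,548.79 ÷ 0.61310 = SGD 5,788.27
SGD 5,788.27 ÷ 1.4502 = EUR 3,991.36

EUR 3,991.36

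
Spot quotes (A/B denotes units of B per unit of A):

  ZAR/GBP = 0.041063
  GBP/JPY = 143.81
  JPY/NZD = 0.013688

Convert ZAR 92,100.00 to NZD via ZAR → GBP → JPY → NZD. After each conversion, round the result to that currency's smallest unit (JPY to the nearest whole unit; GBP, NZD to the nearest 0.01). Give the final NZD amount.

ZAR 92,100.00 × 0.041063 = GBP 3,781.90
GBP 3,781.90 × 143.81 = JPY 543,875
JPY 543,875 × 0.013688 = NZD 7,444.56

NZD 7,444.56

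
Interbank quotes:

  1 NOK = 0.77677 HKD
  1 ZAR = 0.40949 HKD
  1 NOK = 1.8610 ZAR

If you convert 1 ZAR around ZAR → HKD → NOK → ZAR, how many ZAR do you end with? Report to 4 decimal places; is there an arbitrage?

Around ZAR → HKD → NOK → ZAR: 1 × 0.40949 ÷ 0.77677 × 1.8610 = 0.981064
Product < 1; profitable direction is ZAR → NOK → HKD → ZAR.

0.9811 (arbitrage exists)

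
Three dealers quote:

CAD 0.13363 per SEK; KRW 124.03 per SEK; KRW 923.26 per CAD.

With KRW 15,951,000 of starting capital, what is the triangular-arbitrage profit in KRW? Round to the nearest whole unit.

Profitable loop is KRW → CAD → SEK → KRW:
KRW 15,951,000 ÷ 923.26 = CAD 17,276.82
CAD 17,276.82 ÷ 0.13363 = SEK 129,288.51
SEK 129,288.51 × 124.03 = KRW 16,035,654
Profit = KRW 16,035,654 − KRW 15,951,000

Profit: KRW 84,654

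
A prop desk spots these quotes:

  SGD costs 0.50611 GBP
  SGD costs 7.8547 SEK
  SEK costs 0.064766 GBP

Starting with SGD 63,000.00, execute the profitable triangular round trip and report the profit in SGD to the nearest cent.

Profit: SGD 324.58

Profitable loop is SGD → SEK → GBP → SGD:
SGD 63,000.00 × 7.8547 = SEK 494,846.10
SEK 494,846.10 × 0.064766 = GBP 32,049.20
GBP 32,049.20 ÷ 0.50611 = SGD 63,324.58
Profit = SGD 63,324.58 − SGD 63,000.00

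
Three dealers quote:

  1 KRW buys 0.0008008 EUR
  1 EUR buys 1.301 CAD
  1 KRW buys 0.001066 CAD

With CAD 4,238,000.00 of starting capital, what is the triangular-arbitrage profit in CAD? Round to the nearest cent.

Profit: CAD 98,274.79

Profitable loop is CAD → EUR → KRW → CAD:
CAD 4,238,000.00 ÷ 1.301 = EUR 3,257,494.24
EUR 3,257,494.24 ÷ 0.0008008 = KRW 4,067,799,994
KRW 4,067,799,994 × 0.001066 = CAD 4,336,274.79
Profit = CAD 4,336,274.79 − CAD 4,238,000.00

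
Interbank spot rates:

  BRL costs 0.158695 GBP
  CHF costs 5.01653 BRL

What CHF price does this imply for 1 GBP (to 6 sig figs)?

1 GBP ÷ 0.158695 = 6.3014 BRL
6.3014 BRL ÷ 5.01653 = 1.25613 CHF

GBP/CHF = 1.25613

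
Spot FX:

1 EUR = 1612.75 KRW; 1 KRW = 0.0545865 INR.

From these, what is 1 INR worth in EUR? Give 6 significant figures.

1 INR ÷ 0.0545865 = 18.3195 KRW
18.3195 KRW ÷ 1612.75 = 0.0113592 EUR

INR/EUR = 0.0113592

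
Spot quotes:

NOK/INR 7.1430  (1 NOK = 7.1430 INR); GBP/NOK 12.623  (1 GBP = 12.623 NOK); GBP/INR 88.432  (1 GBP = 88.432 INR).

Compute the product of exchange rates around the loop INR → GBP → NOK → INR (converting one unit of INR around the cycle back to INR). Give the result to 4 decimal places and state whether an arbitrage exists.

1.0196 (arbitrage exists)

Around INR → GBP → NOK → INR: 1 ÷ 88.432 × 12.623 × 7.1430 = 1.019609
Product > 1; profitable direction is INR → GBP → NOK → INR.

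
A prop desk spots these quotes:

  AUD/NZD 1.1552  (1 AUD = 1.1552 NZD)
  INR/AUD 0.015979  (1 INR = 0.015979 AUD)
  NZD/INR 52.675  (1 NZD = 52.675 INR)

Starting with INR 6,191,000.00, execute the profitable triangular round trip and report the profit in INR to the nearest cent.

Profit: INR 176,214.53

Profitable loop is INR → NZD → AUD → INR:
INR 6,191,000.00 ÷ 52.675 = NZD 117,532.04
NZD 117,532.04 ÷ 1.1552 = AUD 101,741.72
AUD 101,741.72 ÷ 0.015979 = INR 6,367,214.53
Profit = INR 6,367,214.53 − INR 6,191,000.00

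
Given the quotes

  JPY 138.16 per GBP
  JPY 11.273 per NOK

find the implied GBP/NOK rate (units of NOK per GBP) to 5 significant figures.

GBP/NOK = 12.256

1 GBP × 138.16 = 138.16 JPY
138.16 JPY ÷ 11.273 = 12.2558 NOK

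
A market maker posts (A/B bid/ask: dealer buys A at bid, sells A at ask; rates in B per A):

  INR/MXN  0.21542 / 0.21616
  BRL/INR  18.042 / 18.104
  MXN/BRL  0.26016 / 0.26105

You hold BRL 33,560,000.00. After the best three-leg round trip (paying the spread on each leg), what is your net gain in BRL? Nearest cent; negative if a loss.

Best loop BRL → INR → MXN → BRL:
BRL 33,560,000.00 × 18.042 (sell BRL at bid) = INR 605,489,520.00
INR 605,489,520.00 × 0.21542 (sell INR at bid) = MXN 130,434,552.40
MXN 130,434,552.40 × 0.26016 (sell MXN at bid) = BRL 33,933,853.15

Net profit: BRL 373,853.15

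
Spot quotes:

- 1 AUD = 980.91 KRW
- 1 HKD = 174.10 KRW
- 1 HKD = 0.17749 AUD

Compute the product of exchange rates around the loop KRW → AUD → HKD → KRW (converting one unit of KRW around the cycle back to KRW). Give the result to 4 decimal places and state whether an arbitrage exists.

1.0000 (no arbitrage)

Around KRW → AUD → HKD → KRW: 1 ÷ 980.91 ÷ 0.17749 × 174.10 = 0.999990
Product ≈ 1 (deviation 0.001%, within rounding noise).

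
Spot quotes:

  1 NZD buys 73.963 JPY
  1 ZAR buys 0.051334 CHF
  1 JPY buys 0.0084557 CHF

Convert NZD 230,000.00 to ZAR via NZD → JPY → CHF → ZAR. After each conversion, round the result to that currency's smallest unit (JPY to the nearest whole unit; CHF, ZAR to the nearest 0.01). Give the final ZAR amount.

NZD 230,000.00 × 73.963 = JPY 17,011,490
JPY 17,011,490 × 0.0084557 = CHF 143,844.06
CHF 143,844.06 ÷ 0.051334 = ZAR 2,802,120.62

ZAR 2,802,120.62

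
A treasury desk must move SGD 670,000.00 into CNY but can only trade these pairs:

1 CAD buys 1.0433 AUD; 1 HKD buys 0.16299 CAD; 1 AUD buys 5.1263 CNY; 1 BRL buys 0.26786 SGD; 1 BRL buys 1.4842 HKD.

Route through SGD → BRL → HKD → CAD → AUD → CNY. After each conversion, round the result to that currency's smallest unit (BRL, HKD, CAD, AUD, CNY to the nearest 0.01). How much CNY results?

CNY 3,236,186.59

SGD 670,000.00 ÷ 0.26786 = BRL 2,501,306.65
BRL 2,501,306.65 × 1.4842 = HKD 3,712,439.33
HKD 3,712,439.33 × 0.16299 = CAD 605,090.49
CAD 605,090.49 × 1.0433 = AUD 631,290.91
AUD 631,290.91 × 5.1263 = CNY 3,236,186.59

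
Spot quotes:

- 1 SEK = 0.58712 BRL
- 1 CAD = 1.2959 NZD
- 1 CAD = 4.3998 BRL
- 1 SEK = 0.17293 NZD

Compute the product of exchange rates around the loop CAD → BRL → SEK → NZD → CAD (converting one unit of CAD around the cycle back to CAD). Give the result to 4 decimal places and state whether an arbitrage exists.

Around CAD → BRL → SEK → NZD → CAD: 1 × 4.3998 ÷ 0.58712 × 0.17293 ÷ 1.2959 = 1.000011
Product ≈ 1 (deviation 0.001%, within rounding noise).

1.0000 (no arbitrage)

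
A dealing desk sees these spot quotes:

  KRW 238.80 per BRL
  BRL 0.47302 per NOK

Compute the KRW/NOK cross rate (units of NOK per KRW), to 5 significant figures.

KRW/NOK = 0.0088529

1 KRW ÷ 238.80 = 0.0041876 BRL
0.0041876 BRL ÷ 0.47302 = 0.00885291 NOK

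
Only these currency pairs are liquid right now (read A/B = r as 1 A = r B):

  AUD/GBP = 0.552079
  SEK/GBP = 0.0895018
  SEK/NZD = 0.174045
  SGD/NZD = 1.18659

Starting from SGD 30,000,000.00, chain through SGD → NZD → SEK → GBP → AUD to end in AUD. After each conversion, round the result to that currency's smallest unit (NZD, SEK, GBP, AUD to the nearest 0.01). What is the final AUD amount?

SGD 30,000,000.00 × 1.18659 = NZD 35,597,700.00
NZD 35,597,700.00 ÷ 0.174045 = SEK 204,531,586.66
SEK 204,531,586.66 × 0.0895018 = GBP 18,305,945.16
GBP 18,305,945.16 ÷ 0.552079 = AUD 33,158,198.66

AUD 33,158,198.66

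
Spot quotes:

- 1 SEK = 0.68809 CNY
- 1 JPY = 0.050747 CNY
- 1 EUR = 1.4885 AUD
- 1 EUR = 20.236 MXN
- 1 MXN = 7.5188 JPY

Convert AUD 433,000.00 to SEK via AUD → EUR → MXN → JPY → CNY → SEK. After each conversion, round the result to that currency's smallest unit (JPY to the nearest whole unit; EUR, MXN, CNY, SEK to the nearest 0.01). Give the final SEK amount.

SEK 3,264,204.73

AUD 433,000.00 ÷ 1.4885 = EUR 290,896.88
EUR 290,896.88 × 20.236 = MXN 5,886,589.26
MXN 5,886,589.26 × 7.5188 = JPY 44,260,087
JPY 44,260,087 × 0.050747 = CNY 2,246,066.63
CNY 2,246,066.63 ÷ 0.68809 = SEK 3,264,204.73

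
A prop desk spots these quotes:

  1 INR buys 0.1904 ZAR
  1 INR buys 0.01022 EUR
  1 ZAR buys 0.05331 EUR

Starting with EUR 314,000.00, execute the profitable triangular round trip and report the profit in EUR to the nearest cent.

Profit: EUR 2,158.54

Profitable loop is EUR → ZAR → INR → EUR:
EUR 314,000.00 ÷ 0.05331 = ZAR 5,890,076.91
ZAR 5,890,076.91 ÷ 0.1904 = INR 30,935,277.88
INR 30,935,277.88 × 0.01022 = EUR 316,158.54
Profit = EUR 316,158.54 − EUR 314,000.00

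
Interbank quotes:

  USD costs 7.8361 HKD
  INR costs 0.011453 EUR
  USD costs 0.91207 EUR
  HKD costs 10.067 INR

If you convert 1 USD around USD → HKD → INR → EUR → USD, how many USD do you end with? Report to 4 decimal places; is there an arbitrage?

0.9906 (arbitrage exists)

Around USD → HKD → INR → EUR → USD: 1 × 7.8361 × 10.067 × 0.011453 ÷ 0.91207 = 0.990584
Product < 1; profitable direction is USD → EUR → INR → HKD → USD.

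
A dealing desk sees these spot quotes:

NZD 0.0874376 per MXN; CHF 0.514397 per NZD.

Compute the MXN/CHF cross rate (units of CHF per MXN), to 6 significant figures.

1 MXN × 0.0874376 = 0.0874376 NZD
0.0874376 NZD × 0.514397 = 0.0449776 CHF

MXN/CHF = 0.0449776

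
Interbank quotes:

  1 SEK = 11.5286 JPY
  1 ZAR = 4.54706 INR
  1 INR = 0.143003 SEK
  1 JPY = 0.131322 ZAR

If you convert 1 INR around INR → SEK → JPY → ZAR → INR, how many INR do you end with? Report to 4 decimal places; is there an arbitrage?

Around INR → SEK → JPY → ZAR → INR: 1 × 0.143003 × 11.5286 × 0.131322 × 4.54706 = 0.984441
Product < 1; profitable direction is INR → ZAR → JPY → SEK → INR.

0.9844 (arbitrage exists)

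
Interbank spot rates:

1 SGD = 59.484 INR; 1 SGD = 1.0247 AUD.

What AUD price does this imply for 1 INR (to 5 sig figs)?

INR/AUD = 0.017226

1 INR ÷ 59.484 = 0.0168112 SGD
0.0168112 SGD × 1.0247 = 0.0172265 AUD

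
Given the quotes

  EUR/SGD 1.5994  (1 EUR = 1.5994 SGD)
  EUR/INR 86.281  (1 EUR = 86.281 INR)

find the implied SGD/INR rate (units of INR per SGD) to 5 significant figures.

SGD/INR = 53.946

1 SGD ÷ 1.5994 = 0.625234 EUR
0.625234 EUR × 86.281 = 53.9459 INR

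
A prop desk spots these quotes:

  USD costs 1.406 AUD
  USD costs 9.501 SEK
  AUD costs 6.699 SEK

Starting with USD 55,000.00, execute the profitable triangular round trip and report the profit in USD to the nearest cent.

Profit: USD 480.03

Profitable loop is USD → SEK → AUD → USD:
USD 55,000.00 × 9.501 = SEK 522,555.00
SEK 522,555.00 ÷ 6.699 = AUD 78,004.93
AUD 78,004.93 ÷ 1.406 = USD 55,480.03
Profit = USD 55,480.03 − USD 55,000.00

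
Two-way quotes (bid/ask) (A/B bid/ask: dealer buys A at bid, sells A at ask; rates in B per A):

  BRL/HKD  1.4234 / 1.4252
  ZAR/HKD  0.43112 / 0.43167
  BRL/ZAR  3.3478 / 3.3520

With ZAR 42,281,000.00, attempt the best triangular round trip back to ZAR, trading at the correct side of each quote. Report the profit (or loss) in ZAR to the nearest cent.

Best loop ZAR → HKD → BRL → ZAR:
ZAR 42,281,000.00 × 0.43112 (sell ZAR at bid) = HKD 18,228,184.72
HKD 18,228,184.72 ÷ 1.4252 (buy BRL at ask) = BRL 12,789,913.50
BRL 12,789,913.50 × 3.3478 (sell BRL at bid) = ZAR 42,818,072.41

Net profit: ZAR 537,072.41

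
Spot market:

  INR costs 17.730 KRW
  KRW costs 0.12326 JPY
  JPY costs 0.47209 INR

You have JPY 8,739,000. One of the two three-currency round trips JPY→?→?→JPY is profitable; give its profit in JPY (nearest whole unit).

Profit: JPY 277,073

Profitable loop is JPY → INR → KRW → JPY:
JPY 8,739,000 × 0.47209 = INR 4,125,594.51
INR 4,125,594.51 × 17.730 = KRW 73,146,791
KRW 73,146,791 × 0.12326 = JPY 9,016,073
Profit = JPY 9,016,073 − JPY 8,739,000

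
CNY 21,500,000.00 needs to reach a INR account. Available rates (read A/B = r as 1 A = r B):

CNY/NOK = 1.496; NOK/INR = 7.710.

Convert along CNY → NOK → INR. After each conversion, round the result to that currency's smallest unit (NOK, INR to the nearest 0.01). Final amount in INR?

INR 247,984,440.00

CNY 21,500,000.00 × 1.496 = NOK 32,164,000.00
NOK 32,164,000.00 × 7.710 = INR 247,984,440.00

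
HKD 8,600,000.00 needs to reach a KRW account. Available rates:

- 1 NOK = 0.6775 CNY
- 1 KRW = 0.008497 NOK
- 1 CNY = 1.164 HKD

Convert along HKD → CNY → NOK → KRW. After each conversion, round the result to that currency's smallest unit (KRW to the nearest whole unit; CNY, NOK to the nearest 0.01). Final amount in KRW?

HKD 8,600,000.00 ÷ 1.164 = CNY 7,388,316.15
CNY 7,388,316.15 ÷ 0.6775 = NOK 10,905,263.69
NOK 10,905,263.69 ÷ 0.008497 = KRW 1,283,425,172

KRW 1,283,425,172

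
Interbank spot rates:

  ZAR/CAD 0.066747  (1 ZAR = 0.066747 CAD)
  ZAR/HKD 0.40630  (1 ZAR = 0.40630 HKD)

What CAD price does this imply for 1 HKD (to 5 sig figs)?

HKD/CAD = 0.16428

1 HKD ÷ 0.40630 = 2.46124 ZAR
2.46124 ZAR × 0.066747 = 0.16428 CAD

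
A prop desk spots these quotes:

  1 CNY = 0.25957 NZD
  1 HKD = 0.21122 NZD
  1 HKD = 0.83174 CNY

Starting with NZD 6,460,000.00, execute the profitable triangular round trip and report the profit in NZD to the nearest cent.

Profitable loop is NZD → HKD → CNY → NZD:
NZD 6,460,000.00 ÷ 0.21122 = HKD 30,584,224.98
HKD 30,584,224.98 × 0.83174 = CNY 25,438,123.28
CNY 25,438,123.28 × 0.25957 = NZD 6,602,973.66
Profit = NZD 6,602,973.66 − NZD 6,460,000.00

Profit: NZD 142,973.66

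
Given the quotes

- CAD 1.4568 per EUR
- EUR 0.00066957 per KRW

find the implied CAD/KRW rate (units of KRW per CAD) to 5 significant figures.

CAD/KRW = 1025.2

1 CAD ÷ 1.4568 = 0.686436 EUR
0.686436 EUR ÷ 0.00066957 = 1025.19 KRW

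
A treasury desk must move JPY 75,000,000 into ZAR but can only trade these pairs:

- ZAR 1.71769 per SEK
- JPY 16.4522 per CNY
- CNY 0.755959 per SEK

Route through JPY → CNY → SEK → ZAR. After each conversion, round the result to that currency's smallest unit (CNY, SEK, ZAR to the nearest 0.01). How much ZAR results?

ZAR 10,358,188.94

JPY 75,000,000 ÷ 16.4522 = CNY 4,558,660.85
CNY 4,558,660.85 ÷ 0.755959 = SEK 6,030,301.71
SEK 6,030,301.71 × 1.71769 = ZAR 10,358,188.94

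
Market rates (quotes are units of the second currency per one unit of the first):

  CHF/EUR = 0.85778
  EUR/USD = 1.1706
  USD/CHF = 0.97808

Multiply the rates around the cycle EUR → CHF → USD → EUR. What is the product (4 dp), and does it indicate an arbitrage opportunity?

Around EUR → CHF → USD → EUR: 1 ÷ 0.85778 ÷ 0.97808 ÷ 1.1706 = 1.018219
Product > 1; profitable direction is EUR → CHF → USD → EUR.

1.0182 (arbitrage exists)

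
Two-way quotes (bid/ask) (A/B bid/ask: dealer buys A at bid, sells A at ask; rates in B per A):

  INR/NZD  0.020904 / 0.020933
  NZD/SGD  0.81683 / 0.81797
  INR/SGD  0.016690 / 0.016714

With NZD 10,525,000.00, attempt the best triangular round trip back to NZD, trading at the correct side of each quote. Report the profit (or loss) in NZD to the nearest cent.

Net profit: NZD 227,334.91

Best loop NZD → SGD → INR → NZD:
NZD 10,525,000.00 × 0.81683 (sell NZD at bid) = SGD 8,597,135.75
SGD 8,597,135.75 ÷ 0.016714 (buy INR at ask) = INR 514,367,341.75
INR 514,367,341.75 × 0.020904 (sell INR at bid) = NZD 10,752,334.91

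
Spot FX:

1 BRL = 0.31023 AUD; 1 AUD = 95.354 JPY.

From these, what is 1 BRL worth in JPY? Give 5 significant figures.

1 BRL × 0.31023 = 0.31023 AUD
0.31023 AUD × 95.354 = 29.5817 JPY

BRL/JPY = 29.582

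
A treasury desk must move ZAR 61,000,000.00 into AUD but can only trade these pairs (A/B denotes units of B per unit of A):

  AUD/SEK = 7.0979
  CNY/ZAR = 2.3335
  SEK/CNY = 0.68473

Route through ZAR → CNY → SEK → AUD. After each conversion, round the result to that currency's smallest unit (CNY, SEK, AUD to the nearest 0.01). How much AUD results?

ZAR 61,000,000.00 ÷ 2.3335 = CNY 26,140,989.93
CNY 26,140,989.93 ÷ 0.68473 = SEK 38,177,076.99
SEK 38,177,076.99 ÷ 7.0979 = AUD 5,378,643.96

AUD 5,378,643.96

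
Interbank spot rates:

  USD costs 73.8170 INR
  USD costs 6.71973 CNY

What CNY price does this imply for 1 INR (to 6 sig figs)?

1 INR ÷ 73.8170 = 0.013547 USD
0.013547 USD × 6.71973 = 0.0910323 CNY

INR/CNY = 0.0910323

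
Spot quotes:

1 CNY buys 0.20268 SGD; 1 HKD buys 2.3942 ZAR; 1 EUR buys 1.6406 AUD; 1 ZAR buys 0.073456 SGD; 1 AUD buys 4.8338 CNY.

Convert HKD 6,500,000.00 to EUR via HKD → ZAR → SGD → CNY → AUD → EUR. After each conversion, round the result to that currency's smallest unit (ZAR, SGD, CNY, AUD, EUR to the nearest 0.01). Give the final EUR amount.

HKD 6,500,000.00 × 2.3942 = ZAR 15,562,300.00
ZAR 15,562,300.00 × 0.073456 = SGD 1,143,144.31
SGD 1,143,144.31 ÷ 0.20268 = CNY 5,640,143.63
CNY 5,640,143.63 ÷ 4.8338 = AUD 1,166,813.61
AUD 1,166,813.61 ÷ 1.6406 = EUR 711,211.51

EUR 711,211.51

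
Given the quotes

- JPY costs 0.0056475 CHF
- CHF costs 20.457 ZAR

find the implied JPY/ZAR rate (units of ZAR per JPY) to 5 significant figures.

JPY/ZAR = 0.11553

1 JPY × 0.0056475 = 0.0056475 CHF
0.0056475 CHF × 20.457 = 0.115531 ZAR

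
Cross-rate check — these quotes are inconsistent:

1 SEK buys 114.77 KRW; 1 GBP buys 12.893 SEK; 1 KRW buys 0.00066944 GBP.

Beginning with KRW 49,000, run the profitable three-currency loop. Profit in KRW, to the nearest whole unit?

Profitable loop is KRW → SEK → GBP → KRW:
KRW 49,000 ÷ 114.77 = SEK 426.94
SEK 426.94 ÷ 12.893 = GBP 33.11
GBP 33.11 ÷ 0.00066944 = KRW 49,465
Profit = KRW 49,465 − KRW 49,000

Profit: KRW 465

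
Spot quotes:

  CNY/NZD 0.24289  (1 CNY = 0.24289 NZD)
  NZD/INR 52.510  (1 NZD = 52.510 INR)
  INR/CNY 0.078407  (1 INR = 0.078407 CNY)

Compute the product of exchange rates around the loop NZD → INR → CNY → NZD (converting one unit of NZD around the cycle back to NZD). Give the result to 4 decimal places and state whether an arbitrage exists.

Around NZD → INR → CNY → NZD: 1 × 52.510 × 0.078407 × 0.24289 = 1.000015
Product ≈ 1 (deviation 0.001%, within rounding noise).

1.0000 (no arbitrage)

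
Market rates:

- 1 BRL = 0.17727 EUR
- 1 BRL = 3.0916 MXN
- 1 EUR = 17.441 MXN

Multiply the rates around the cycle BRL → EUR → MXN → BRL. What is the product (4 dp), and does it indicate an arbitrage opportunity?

1.0001 (no arbitrage)

Around BRL → EUR → MXN → BRL: 1 × 0.17727 × 17.441 ÷ 3.0916 = 1.000054
Product ≈ 1 (deviation 0.005%, within rounding noise).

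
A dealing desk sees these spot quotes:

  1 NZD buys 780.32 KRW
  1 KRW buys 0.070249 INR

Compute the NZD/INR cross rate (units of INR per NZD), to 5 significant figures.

NZD/INR = 54.817

1 NZD × 780.32 = 780.32 KRW
780.32 KRW × 0.070249 = 54.8167 INR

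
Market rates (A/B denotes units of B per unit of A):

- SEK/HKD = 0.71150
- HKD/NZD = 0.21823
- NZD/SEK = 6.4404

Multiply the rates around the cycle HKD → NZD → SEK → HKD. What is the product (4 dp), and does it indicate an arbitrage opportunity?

Around HKD → NZD → SEK → HKD: 1 × 0.21823 × 6.4404 × 0.71150 = 1.000005
Product ≈ 1 (deviation 0.001%, within rounding noise).

1.0000 (no arbitrage)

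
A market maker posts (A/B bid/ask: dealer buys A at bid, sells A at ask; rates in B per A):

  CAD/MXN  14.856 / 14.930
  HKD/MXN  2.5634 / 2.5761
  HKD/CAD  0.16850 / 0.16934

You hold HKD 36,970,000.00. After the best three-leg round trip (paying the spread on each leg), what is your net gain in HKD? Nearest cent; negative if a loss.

Best loop HKD → MXN → CAD → HKD:
HKD 36,970,000.00 × 2.5634 (sell HKD at bid) = MXN 94,768,898.00
MXN 94,768,898.00 ÷ 14.930 (buy CAD at ask) = CAD 6,347,548.43
CAD 6,347,548.43 ÷ 0.16934 (buy HKD at ask) = HKD 37,484,046.45

Net profit: HKD 514,046.45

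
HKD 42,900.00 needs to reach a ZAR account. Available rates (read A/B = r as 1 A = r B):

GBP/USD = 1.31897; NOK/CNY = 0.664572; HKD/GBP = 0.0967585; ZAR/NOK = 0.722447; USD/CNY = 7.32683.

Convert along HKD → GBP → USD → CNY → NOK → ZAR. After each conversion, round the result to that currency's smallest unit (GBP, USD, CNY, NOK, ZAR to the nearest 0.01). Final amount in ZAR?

HKD 42,900.00 × 0.0967585 = GBP 4,150.94
GBP 4,150.94 × 1.31897 = USD 5,474.97
USD 5,474.97 × 7.32683 = CNY 40,114.17
CNY 40,114.17 ÷ 0.664572 = NOK 60,360.91
NOK 60,360.91 ÷ 0.722447 = ZAR 83,550.64

ZAR 83,550.64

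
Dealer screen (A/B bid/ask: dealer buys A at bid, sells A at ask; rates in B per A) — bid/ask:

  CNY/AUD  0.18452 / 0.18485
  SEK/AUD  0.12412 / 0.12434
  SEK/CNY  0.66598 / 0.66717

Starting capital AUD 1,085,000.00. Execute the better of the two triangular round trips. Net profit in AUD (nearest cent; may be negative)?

Net profit: AUD 6,982.15

Best loop AUD → CNY → SEK → AUD:
AUD 1,085,000.00 ÷ 0.18485 (buy CNY at ask) = CNY 5,869,624.02
CNY 5,869,624.02 ÷ 0.66717 (buy SEK at ask) = SEK 8,797,793.69
SEK 8,797,793.69 × 0.12412 (sell SEK at bid) = AUD 1,091,982.15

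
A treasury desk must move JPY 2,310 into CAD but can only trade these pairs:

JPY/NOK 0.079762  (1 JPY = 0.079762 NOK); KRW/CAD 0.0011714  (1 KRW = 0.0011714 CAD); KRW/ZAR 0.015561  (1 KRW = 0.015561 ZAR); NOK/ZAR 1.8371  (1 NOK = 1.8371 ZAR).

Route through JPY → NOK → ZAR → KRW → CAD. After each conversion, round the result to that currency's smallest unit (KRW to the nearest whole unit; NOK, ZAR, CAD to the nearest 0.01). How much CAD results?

JPY 2,310 × 0.079762 = NOK 184.25
NOK 184.25 × 1.8371 = ZAR 338.49
ZAR 338.49 ÷ 0.015561 = KRW 21,752
KRW 21,752 × 0.0011714 = CAD 25.48

CAD 25.48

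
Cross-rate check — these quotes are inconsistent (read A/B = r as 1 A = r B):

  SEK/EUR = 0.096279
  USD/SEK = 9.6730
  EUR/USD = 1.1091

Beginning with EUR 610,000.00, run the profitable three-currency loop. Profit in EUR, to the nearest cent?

Profit: EUR 20,076.52

Profitable loop is EUR → USD → SEK → EUR:
EUR 610,000.00 × 1.1091 = USD 676,551.00
USD 676,551.00 × 9.6730 = SEK 6,544,277.82
SEK 6,544,277.82 × 0.096279 = EUR 630,076.52
Profit = EUR 630,076.52 − EUR 610,000.00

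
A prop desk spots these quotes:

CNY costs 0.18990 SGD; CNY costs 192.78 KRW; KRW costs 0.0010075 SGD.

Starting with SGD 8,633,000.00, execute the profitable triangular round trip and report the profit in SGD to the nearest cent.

Profitable loop is SGD → CNY → KRW → SGD:
SGD 8,633,000.00 ÷ 0.18990 = CNY 45,460,768.83
CNY 45,460,768.83 × 192.78 = KRW 8,763,927,014
KRW 8,763,927,014 × 0.0010075 = SGD 8,829,656.47
Profit = SGD 8,829,656.47 − SGD 8,633,000.00

Profit: SGD 196,656.47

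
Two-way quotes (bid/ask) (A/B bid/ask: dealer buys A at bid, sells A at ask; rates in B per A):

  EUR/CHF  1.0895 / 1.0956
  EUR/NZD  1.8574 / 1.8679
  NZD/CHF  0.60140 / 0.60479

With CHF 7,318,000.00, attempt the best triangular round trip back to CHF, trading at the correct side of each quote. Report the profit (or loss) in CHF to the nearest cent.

Best loop CHF → EUR → NZD → CHF:
CHF 7,318,000.00 ÷ 1.0956 (buy EUR at ask) = EUR 6,679,445.05
EUR 6,679,445.05 × 1.8574 (sell EUR at bid) = NZD 12,406,401.24
NZD 12,406,401.24 × 0.60140 (sell NZD at bid) = CHF 7,461,209.71

Net profit: CHF 143,209.71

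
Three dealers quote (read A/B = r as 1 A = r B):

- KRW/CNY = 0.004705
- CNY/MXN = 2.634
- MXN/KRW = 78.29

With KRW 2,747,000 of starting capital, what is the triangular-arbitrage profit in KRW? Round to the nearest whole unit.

Profit: KRW 84,242

Profitable loop is KRW → MXN → CNY → KRW:
KRW 2,747,000 ÷ 78.29 = MXN 35,087.50
MXN 35,087.50 ÷ 2.634 = CNY 13,320.99
CNY 13,320.99 ÷ 0.004705 = KRW 2,831,242
Profit = KRW 2,831,242 − KRW 2,747,000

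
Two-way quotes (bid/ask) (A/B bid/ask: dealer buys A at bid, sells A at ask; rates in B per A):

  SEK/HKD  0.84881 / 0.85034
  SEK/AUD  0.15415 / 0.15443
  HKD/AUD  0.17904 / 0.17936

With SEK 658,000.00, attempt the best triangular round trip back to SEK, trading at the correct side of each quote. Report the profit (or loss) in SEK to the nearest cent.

Best loop SEK → AUD → HKD → SEK:
SEK 658,000.00 × 0.15415 (sell SEK at bid) = AUD 101,430.70
AUD 101,430.70 ÷ 0.17936 (buy HKD at ask) = HKD 565,514.61
HKD 565,514.61 ÷ 0.85034 (buy SEK at ask) = SEK 665,045.28

Net profit: SEK 7,045.28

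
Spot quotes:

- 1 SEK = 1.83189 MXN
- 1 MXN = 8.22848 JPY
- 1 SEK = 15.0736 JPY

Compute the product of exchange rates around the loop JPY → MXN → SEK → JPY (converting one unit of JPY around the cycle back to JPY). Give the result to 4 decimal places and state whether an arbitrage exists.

1.0000 (no arbitrage)

Around JPY → MXN → SEK → JPY: 1 ÷ 8.22848 ÷ 1.83189 × 15.0736 = 0.999995
Product ≈ 1 (deviation 0.000%, within rounding noise).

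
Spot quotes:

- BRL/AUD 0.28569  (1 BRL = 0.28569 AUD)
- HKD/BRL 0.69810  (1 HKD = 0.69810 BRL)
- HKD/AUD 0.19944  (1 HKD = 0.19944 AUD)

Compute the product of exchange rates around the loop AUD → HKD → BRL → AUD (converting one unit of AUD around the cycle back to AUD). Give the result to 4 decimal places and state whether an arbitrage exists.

1.0000 (no arbitrage)

Around AUD → HKD → BRL → AUD: 1 ÷ 0.19944 × 0.69810 × 0.28569 = 1.000001
Product ≈ 1 (deviation 0.000%, within rounding noise).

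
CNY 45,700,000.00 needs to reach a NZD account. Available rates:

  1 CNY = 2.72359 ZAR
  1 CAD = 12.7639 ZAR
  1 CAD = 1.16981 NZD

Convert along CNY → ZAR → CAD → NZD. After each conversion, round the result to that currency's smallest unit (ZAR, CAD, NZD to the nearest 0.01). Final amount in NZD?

NZD 11,407,483.98

CNY 45,700,000.00 × 2.72359 = ZAR 124,468,063.00
ZAR 124,468,063.00 ÷ 12.7639 = CAD 9,751,569.90
CAD 9,751,569.90 × 1.16981 = NZD 11,407,483.98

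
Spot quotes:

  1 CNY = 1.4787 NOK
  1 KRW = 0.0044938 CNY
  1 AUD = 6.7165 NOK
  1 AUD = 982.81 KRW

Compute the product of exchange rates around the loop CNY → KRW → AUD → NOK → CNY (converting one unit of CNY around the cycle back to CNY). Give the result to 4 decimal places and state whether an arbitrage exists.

1.0284 (arbitrage exists)

Around CNY → KRW → AUD → NOK → CNY: 1 ÷ 0.0044938 ÷ 982.81 × 6.7165 ÷ 1.4787 = 1.028442
Product > 1; profitable direction is CNY → KRW → AUD → NOK → CNY.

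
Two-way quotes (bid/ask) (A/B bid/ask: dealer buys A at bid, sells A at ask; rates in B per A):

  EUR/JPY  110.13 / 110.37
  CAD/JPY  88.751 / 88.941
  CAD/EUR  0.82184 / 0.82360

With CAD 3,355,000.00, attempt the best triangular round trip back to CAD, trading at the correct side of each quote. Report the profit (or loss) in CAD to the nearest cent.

Net profit: CAD 59,156.55

Best loop CAD → EUR → JPY → CAD:
CAD 3,355,000.00 × 0.82184 (sell CAD at bid) = EUR 2,757,273.20
EUR 2,757,273.20 × 110.13 (sell EUR at bid) = JPY 303,658,498
JPY 303,658,498 ÷ 88.941 (buy CAD at ask) = CAD 3,414,156.55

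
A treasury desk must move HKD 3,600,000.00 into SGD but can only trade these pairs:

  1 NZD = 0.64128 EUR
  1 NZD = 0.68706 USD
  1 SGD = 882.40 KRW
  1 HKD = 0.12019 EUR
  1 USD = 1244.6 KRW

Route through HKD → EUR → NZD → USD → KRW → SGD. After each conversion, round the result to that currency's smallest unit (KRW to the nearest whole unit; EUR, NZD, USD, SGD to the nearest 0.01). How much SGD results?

HKD 3,600,000.00 × 0.12019 = EUR 432,684.00
EUR 432,684.00 ÷ 0.64128 = NZD 674,719.31
NZD 674,719.31 × 0.68706 = USD 463,572.65
USD 463,572.65 × 1244.6 = KRW 576,962,520
KRW 576,962,520 ÷ 882.40 = SGD 653,855.98

SGD 653,855.98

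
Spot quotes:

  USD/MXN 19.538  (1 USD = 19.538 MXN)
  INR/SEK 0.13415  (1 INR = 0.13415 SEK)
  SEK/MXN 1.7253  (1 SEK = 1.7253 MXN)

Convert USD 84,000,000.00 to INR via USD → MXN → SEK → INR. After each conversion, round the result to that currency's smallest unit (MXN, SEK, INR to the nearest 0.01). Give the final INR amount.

USD 84,000,000.00 × 19.538 = MXN 1,641,192,000.00
MXN 1,641,192,000.00 ÷ 1.7253 = SEK 951,250,217.35
SEK 951,250,217.35 ÷ 0.13415 = INR 7,090,944,594.48

INR 7,090,944,594.48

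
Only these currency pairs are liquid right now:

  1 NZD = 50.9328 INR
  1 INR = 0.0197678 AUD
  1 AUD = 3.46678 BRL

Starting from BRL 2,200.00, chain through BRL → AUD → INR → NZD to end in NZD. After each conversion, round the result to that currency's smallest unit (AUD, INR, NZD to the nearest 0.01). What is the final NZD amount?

NZD 630.29

BRL 2,200.00 ÷ 3.46678 = AUD 634.59
AUD 634.59 ÷ 0.0197678 = INR 32,102.21
INR 32,102.21 ÷ 50.9328 = NZD 630.29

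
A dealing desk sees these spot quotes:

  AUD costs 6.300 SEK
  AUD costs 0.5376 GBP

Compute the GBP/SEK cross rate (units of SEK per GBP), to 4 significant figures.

1 GBP ÷ 0.5376 = 1.86012 AUD
1.86012 AUD × 6.300 = 11.7188 SEK

GBP/SEK = 11.72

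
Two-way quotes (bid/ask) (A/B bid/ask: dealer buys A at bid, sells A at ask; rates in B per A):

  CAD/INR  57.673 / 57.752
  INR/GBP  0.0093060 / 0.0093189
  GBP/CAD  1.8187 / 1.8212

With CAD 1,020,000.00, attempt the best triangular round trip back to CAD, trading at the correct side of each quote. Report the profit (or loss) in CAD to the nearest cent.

Best loop CAD → GBP → INR → CAD:
CAD 1,020,000.00 ÷ 1.8212 (buy GBP at ask) = GBP 560,070.28
GBP 560,070.28 ÷ 0.0093189 (buy INR at ask) = INR 60,100,471.44
INR 60,100,471.44 ÷ 57.752 (buy CAD at ask) = CAD 1,040,664.76

Net profit: CAD 20,664.76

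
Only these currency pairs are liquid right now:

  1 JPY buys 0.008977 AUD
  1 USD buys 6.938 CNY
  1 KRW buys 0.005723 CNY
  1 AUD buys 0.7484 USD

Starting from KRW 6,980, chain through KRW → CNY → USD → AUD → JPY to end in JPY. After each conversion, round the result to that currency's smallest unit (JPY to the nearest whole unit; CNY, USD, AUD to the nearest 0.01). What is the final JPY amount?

KRW 6,980 × 0.005723 = CNY 39.95
CNY 39.95 ÷ 6.938 = USD 5.76
USD 5.76 ÷ 0.7484 = AUD 7.70
AUD 7.70 ÷ 0.008977 = JPY 858

JPY 858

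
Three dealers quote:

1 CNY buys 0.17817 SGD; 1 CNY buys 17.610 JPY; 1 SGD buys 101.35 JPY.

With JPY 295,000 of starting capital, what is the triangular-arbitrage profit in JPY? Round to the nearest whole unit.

Profitable loop is JPY → CNY → SGD → JPY:
JPY 295,000 ÷ 17.610 = CNY 16,751.85
CNY 16,751.85 × 0.17817 = SGD 2,984.68
SGD 2,984.68 × 101.35 = JPY 302,497
Profit = JPY 302,497 − JPY 295,000

Profit: JPY 7,497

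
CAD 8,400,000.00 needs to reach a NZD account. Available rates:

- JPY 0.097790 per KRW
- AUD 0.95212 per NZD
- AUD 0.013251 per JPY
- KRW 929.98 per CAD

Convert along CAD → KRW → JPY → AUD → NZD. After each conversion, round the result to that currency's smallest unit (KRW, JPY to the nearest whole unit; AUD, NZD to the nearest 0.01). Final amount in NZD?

NZD 10,631,739.00

CAD 8,400,000.00 × 929.98 = KRW 7,811,832,000
KRW 7,811,832,000 × 0.097790 = JPY 763,919,051
JPY 763,919,051 × 0.013251 = AUD 10,122,691.34
AUD 10,122,691.34 ÷ 0.95212 = NZD 10,631,739.00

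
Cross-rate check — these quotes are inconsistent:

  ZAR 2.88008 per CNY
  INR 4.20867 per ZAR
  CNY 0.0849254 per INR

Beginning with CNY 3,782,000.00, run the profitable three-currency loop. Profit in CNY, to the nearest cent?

Profitable loop is CNY → ZAR → INR → CNY:
CNY 3,782,000.00 × 2.88008 = ZAR 10,892,462.56
ZAR 10,892,462.56 × 4.20867 = INR 45,842,780.40
INR 45,842,780.40 × 0.0849254 = CNY 3,893,216.46
Profit = CNY 3,893,216.46 − CNY 3,782,000.00

Profit: CNY 111,216.46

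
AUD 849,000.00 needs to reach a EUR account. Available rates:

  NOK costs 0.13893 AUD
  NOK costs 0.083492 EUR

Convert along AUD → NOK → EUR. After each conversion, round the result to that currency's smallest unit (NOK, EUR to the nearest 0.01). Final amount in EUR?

AUD 849,000.00 ÷ 0.13893 = NOK 6,110,991.15
NOK 6,110,991.15 × 0.083492 = EUR 510,218.87

EUR 510,218.87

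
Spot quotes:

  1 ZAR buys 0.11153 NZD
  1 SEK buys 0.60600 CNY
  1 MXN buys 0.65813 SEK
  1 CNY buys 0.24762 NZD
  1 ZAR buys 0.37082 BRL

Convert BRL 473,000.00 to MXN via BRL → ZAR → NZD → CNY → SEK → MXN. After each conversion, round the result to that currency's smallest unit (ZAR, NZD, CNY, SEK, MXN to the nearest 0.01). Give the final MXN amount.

MXN 1,440,521.26

BRL 473,000.00 ÷ 0.37082 = ZAR 1,275,551.48
ZAR 1,275,551.48 × 0.11153 = NZD 142,262.26
NZD 142,262.26 ÷ 0.24762 = CNY 574,518.46
CNY 574,518.46 ÷ 0.60600 = SEK 948,050.26
SEK 948,050.26 ÷ 0.65813 = MXN 1,440,521.26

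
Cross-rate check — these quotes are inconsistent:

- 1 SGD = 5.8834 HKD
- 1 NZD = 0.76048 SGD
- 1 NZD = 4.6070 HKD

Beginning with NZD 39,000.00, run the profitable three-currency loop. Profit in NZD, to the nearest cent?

Profitable loop is NZD → HKD → SGD → NZD:
NZD 39,000.00 × 4.6070 = HKD 179,673.00
HKD 179,673.00 ÷ 5.8834 = SGD 30,538.97
SGD 30,538.97 ÷ 0.76048 = NZD 40,157.50
Profit = NZD 40,157.50 − NZD 39,000.00

Profit: NZD 1,157.50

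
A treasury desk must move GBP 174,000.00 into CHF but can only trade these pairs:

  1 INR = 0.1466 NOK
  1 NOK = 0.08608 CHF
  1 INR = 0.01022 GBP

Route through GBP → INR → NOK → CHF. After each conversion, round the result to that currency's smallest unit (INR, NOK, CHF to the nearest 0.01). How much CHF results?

CHF 214,849.62

GBP 174,000.00 ÷ 0.01022 = INR 17,025,440.31
INR 17,025,440.31 × 0.1466 = NOK 2,495,929.55
NOK 2,495,929.55 × 0.08608 = CHF 214,849.62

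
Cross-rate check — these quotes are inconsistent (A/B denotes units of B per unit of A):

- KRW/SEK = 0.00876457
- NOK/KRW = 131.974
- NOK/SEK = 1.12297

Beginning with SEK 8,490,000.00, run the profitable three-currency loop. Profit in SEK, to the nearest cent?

Profit: SEK 254,974.15

Profitable loop is SEK → NOK → KRW → SEK:
SEK 8,490,000.00 ÷ 1.12297 = NOK 7,560,308.82
NOK 7,560,308.82 × 131.974 = KRW 997,764,197
KRW 997,764,197 × 0.00876457 = SEK 8,744,974.15
Profit = SEK 8,744,974.15 − SEK 8,490,000.00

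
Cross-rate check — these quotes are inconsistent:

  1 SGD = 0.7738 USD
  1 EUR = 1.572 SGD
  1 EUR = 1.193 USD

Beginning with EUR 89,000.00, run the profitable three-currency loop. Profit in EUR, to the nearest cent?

Profit: EUR 1,746.70

Profitable loop is EUR → SGD → USD → EUR:
EUR 89,000.00 × 1.572 = SGD 139,908.00
SGD 139,908.00 × 0.7738 = USD 108,260.81
USD 108,260.81 ÷ 1.193 = EUR 90,746.70
Profit = EUR 90,746.70 − EUR 89,000.00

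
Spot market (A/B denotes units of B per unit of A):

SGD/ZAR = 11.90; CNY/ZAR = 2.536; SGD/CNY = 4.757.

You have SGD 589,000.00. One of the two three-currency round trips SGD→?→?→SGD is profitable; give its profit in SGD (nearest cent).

Profitable loop is SGD → CNY → ZAR → SGD:
SGD 589,000.00 × 4.757 = CNY 2,801,873.00
CNY 2,801,873.00 × 2.536 = ZAR 7,105,549.93
ZAR 7,105,549.93 ÷ 11.90 = SGD 597,105.04
Profit = SGD 597,105.04 − SGD 589,000.00

Profit: SGD 8,105.04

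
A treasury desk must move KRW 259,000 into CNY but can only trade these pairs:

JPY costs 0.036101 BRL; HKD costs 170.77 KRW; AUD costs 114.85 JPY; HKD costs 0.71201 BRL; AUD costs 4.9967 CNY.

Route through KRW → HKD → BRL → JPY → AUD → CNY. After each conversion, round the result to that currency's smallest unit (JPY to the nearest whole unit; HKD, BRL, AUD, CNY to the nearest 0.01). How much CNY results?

CNY 1,301.39

KRW 259,000 ÷ 170.77 = HKD 1,516.66
HKD 1,516.66 × 0.71201 = BRL 1,079.88
BRL 1,079.88 ÷ 0.036101 = JPY 29,913
JPY 29,913 ÷ 114.85 = AUD 260.45
AUD 260.45 × 4.9967 = CNY 1,301.39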